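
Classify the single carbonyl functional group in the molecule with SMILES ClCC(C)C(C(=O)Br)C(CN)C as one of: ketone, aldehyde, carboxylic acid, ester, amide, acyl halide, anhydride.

The carbonyl is in the CH(COBr) segment: pendant –C(=O)X: carbonyl C bonded to C and halogen → acyl halide.

acyl halide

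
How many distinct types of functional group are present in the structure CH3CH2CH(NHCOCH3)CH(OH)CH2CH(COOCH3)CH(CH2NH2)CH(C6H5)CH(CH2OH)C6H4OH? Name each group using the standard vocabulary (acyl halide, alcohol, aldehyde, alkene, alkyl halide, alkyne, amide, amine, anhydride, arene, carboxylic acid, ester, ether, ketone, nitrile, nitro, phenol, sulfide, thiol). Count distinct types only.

6

Working along the chain:
  CH(NHCOCH3): pendant –NHC(=O)CH3: N bonded to a carbonyl → amide (not amine).
  CH(OH): –OH on an sp³ carbon → alcohol (secondary).
  CH(COOCH3): pendant –COOCH3: carbonyl C bonded to C and –OCH3 → ester.
  CH(CH2NH2): pendant –CH2NH2: N on sp³ C, no adjacent C=O → amine.
  CH(C6H5): pendant –C6H5: benzene ring → arene.
  CH(CH2OH): pendant –CH2OH on an sp³ backbone C → alcohol.
  C6H4OH: –OH attached directly to an aromatic ring → phenol (not alcohol); the ring itself is an arene.
Distinct types present: alcohol, amide, amine, arene, ester, phenol.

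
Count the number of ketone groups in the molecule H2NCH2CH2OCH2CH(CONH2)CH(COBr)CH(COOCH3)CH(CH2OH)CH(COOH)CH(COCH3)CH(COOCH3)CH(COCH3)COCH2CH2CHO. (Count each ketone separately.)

Working along the chain:
  H2NCH2: –NH2 on an sp³ carbon with no adjacent C=O → amine.
  CH2OCH2: C–O–C with sp³ carbons on both sides and no adjacent C=O → ether.
  CH(CONH2): pendant –CONH2: carbonyl C bonded to C and N → amide.
  CH(COBr): pendant –C(=O)X: carbonyl C bonded to C and halogen → acyl halide.
  CH(COOCH3): pendant –COOCH3: carbonyl C bonded to C and –OCH3 → ester.
  CH(CH2OH): pendant –CH2OH on an sp³ backbone C → alcohol.
  CH(COOH): pendant –COOH: carbonyl C bonded to C and –OH → carboxylic acid.
  CH(COCH3): pendant –COCH3: carbonyl C bonded to two carbons → ketone.
  CH(COOCH3): pendant –COOCH3: carbonyl C bonded to C and –OCH3 → ester.
  CH(COCH3): pendant –COCH3: carbonyl C bonded to two carbons → ketone.
  CO: –C(=O)– with carbon on both sides → ketone.
  CHO: terminal –CHO: carbonyl C bonded to H and C → aldehyde.
Ketone appears at: CH(COCH3), CH(COCH3), CO → 3.

3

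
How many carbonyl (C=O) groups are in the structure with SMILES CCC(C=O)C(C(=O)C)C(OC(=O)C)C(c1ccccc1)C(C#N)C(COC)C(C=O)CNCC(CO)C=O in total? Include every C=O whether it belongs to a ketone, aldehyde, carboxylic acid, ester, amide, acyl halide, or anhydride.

CH(CHO): aldehyde, 1 C=O (running total 1).
CH(COCH3): ketone, 1 C=O (running total 2).
CH(OCOCH3): ester, 1 C=O (running total 3).
CH(CHO): aldehyde, 1 C=O (running total 4).
CHO: aldehyde, 1 C=O (running total 5).

5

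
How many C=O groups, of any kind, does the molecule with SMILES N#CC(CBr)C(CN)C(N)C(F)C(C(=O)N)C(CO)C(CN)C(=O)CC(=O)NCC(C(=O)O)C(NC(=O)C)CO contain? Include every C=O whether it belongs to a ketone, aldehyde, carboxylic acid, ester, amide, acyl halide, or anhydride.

5

CH(CONH2): amide, 1 C=O (running total 1).
CO: ketone, 1 C=O (running total 2).
CH2CONHCH2: amide, 1 C=O (running total 3).
CH(COOH): carboxylic acid, 1 C=O (running total 4).
CH(NHCOCH3): amide, 1 C=O (running total 5).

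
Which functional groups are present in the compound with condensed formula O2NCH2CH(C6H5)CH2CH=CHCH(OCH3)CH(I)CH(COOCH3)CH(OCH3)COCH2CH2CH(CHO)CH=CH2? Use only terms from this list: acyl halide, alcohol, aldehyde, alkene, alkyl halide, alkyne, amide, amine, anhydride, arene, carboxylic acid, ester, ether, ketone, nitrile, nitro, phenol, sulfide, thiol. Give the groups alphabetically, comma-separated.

–NO2 on carbon → nitro group.
pendant –C6H5: benzene ring → arene.
C=C double bond → alkene.
pendant –OCH3: C–O–C with sp³ C, no adjacent C=O → ether.
halogen on an sp³ carbon → alkyl halide.
pendant –COOCH3: carbonyl C bonded to C and –OCH3 → ester.
pendant –OCH3: C–O–C with sp³ C, no adjacent C=O → ether.
–C(=O)– with carbon on both sides → ketone.
pendant –CHO: carbonyl C bonded to C and H → aldehyde.
C=C double bond → alkene.

aldehyde, alkene, alkyl halide, arene, ester, ether, ketone, nitro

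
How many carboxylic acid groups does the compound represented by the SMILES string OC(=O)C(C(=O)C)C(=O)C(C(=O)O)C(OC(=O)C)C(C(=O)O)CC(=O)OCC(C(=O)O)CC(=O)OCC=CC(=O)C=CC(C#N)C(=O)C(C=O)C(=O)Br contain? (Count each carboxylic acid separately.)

4

Working along the chain:
  HOOC: –COOH: carbonyl C bonded to –OH and C → carboxylic acid (the –OH is not a separate alcohol).
  CH(COCH3): pendant –COCH3: carbonyl C bonded to two carbons → ketone.
  CO: –C(=O)– with carbon on both sides → ketone.
  CH(COOH): pendant –COOH: carbonyl C bonded to C and –OH → carboxylic acid.
  CH(OCOCH3): pendant –OC(=O)CH3: an acyloxy group → ester.
  CH(COOH): pendant –COOH: carbonyl C bonded to C and –OH → carboxylic acid.
  CH2COOCH2: –C(=O)–O–C with C on the carbonyl side → ester.
  CH(COOH): pendant –COOH: carbonyl C bonded to C and –OH → carboxylic acid.
  CH2COOCH2: –C(=O)–O–C with C on the carbonyl side → ester.
  CH=CH: C=C double bond → alkene.
  CO: –C(=O)– with carbon on both sides → ketone.
  CH=CH: C=C double bond → alkene.
  CH(CN): pendant –C≡N: nitrile.
  CO: –C(=O)– with carbon on both sides → ketone.
  CH(CHO): pendant –CHO: carbonyl C bonded to C and H → aldehyde.
  COBr: –C(=O)Br: carbonyl C bonded to C and to a halogen → acyl halide (not alkyl halide).
Carboxylic acid appears at: HOOC, CH(COOH), CH(COOH), CH(COOH) → 4.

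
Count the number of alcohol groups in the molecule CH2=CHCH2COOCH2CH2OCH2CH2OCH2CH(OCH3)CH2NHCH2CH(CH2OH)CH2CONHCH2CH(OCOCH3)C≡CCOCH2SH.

Taking each segment in turn:
  CH2=CH: C=C double bond → alkene.
  CH2COOCH2: –C(=O)–O–C with C on the carbonyl side → ester.
  CH2OCH2: C–O–C with sp³ carbons on both sides and no adjacent C=O → ether.
  CH2OCH2: C–O–C with sp³ carbons on both sides and no adjacent C=O → ether.
  CH(OCH3): pendant –OCH3: C–O–C with sp³ C, no adjacent C=O → ether.
  CH2NHCH2: C–N–C with sp³ carbons and no adjacent C=O → amine (secondary).
  CH(CH2OH): pendant –CH2OH on an sp³ backbone C → alcohol.
  CH2CONHCH2: –C(=O)–N– linkage → amide (the N is not an amine).
  CH(OCOCH3): pendant –OC(=O)CH3: an acyloxy group → ester.
  C≡C: C≡C triple bond → alkyne.
  CO: –C(=O)– with carbon on both sides → ketone.
  CH2SH: –SH on an sp³ carbon → thiol.
Alcohol appears at: CH(CH2OH) → 1.

1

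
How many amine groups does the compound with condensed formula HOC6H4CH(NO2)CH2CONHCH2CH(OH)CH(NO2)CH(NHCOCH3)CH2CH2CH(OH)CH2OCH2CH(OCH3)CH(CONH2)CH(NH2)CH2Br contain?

–OH attached directly to an aromatic ring → phenol (not alcohol); the ring itself is an arene.
–NO2 on an sp³ carbon → nitro (the N=O is not a carbonyl).
–C(=O)–N– linkage → amide (the N is not an amine).
–OH on an sp³ carbon → alcohol (secondary).
–NO2 on an sp³ carbon → nitro (the N=O is not a carbonyl).
pendant –NHC(=O)CH3: N bonded to a carbonyl → amide (not amine).
–OH on an sp³ carbon → alcohol (secondary).
C–O–C with sp³ carbons on both sides and no adjacent C=O → ether.
pendant –OCH3: C–O–C with sp³ C, no adjacent C=O → ether.
pendant –CONH2: carbonyl C bonded to C and N → amide.
–NH2 on an sp³ carbon with no adjacent C=O → amine.
halogen on an sp³ carbon → alkyl halide.
Amine appears at: CH(NH2) → 1.

1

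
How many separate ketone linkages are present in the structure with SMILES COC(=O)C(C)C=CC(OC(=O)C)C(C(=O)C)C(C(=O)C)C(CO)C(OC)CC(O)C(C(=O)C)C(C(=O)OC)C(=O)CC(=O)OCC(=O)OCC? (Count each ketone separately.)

4

Reading the structure from left to right:
  CH3OOC: CH3O–C(=O)–: carbonyl C bonded to C and to –OCH3 → ester (not ketone + ether).
  CH=CH: C=C double bond → alkene.
  CH(OCOCH3): pendant –OC(=O)CH3: an acyloxy group → ester.
  CH(COCH3): pendant –COCH3: carbonyl C bonded to two carbons → ketone.
  CH(COCH3): pendant –COCH3: carbonyl C bonded to two carbons → ketone.
  CH(CH2OH): pendant –CH2OH on an sp³ backbone C → alcohol.
  CH(OCH3): pendant –OCH3: C–O–C with sp³ C, no adjacent C=O → ether.
  CH(OH): –OH on an sp³ carbon → alcohol (secondary).
  CH(COCH3): pendant –COCH3: carbonyl C bonded to two carbons → ketone.
  CH(COOCH3): pendant –COOCH3: carbonyl C bonded to C and –OCH3 → ester.
  CO: –C(=O)– with carbon on both sides → ketone.
  CH2COOCH2: –C(=O)–O–C with C on the carbonyl side → ester.
  COOCH2CH3: –C(=O)OCH2CH3: carbonyl C bonded to C and to –OEt → ester.
Ketone appears at: CH(COCH3), CH(COCH3), CH(COCH3), CO → 4.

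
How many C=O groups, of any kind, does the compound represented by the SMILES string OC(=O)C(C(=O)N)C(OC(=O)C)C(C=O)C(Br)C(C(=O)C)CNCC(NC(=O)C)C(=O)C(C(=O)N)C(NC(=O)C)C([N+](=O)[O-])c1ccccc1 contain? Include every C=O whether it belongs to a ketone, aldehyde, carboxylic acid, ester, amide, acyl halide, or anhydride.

HOOC: carboxylic acid, 1 C=O (running total 1).
CH(CONH2): amide, 1 C=O (running total 2).
CH(OCOCH3): ester, 1 C=O (running total 3).
CH(CHO): aldehyde, 1 C=O (running total 4).
CH(COCH3): ketone, 1 C=O (running total 5).
CH(NHCOCH3): amide, 1 C=O (running total 6).
CO: ketone, 1 C=O (running total 7).
CH(CONH2): amide, 1 C=O (running total 8).
CH(NHCOCH3): amide, 1 C=O (running total 9).

9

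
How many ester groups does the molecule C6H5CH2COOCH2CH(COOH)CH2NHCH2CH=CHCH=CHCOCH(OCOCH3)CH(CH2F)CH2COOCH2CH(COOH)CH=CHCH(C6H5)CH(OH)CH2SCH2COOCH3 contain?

4

Taking each segment in turn:
  C6H5: C6H5– phenyl ring → arene.
  CH2COOCH2: –C(=O)–O–C with C on the carbonyl side → ester.
  CH(COOH): pendant –COOH: carbonyl C bonded to C and –OH → carboxylic acid.
  CH2NHCH2: C–N–C with sp³ carbons and no adjacent C=O → amine (secondary).
  CH=CH: C=C double bond → alkene.
  CH=CH: C=C double bond → alkene.
  CO: –C(=O)– with carbon on both sides → ketone.
  CH(OCOCH3): pendant –OC(=O)CH3: an acyloxy group → ester.
  CH(CH2F): pendant –CH2X: halogen on sp³ carbon → alkyl halide.
  CH2COOCH2: –C(=O)–O–C with C on the carbonyl side → ester.
  CH(COOH): pendant –COOH: carbonyl C bonded to C and –OH → carboxylic acid.
  CH=CH: C=C double bond → alkene.
  CH(C6H5): pendant –C6H5: benzene ring → arene.
  CH(OH): –OH on an sp³ carbon → alcohol (secondary).
  CH2SCH2: C–S–C linkage → sulfide (thioether).
  COOCH3: –C(=O)OCH3: carbonyl C bonded to C and to –OCH3 → ester (not ketone + ether).
Ester appears at: CH2COOCH2, CH(OCOCH3), CH2COOCH2, COOCH3 → 4.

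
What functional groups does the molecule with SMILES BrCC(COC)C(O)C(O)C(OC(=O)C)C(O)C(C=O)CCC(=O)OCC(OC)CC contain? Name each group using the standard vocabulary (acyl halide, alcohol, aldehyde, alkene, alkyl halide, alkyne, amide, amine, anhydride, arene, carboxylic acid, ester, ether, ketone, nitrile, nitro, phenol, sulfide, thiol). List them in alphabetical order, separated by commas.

alcohol, aldehyde, alkyl halide, ester, ether

halogen on an sp³ carbon → alkyl halide.
pendant –CH2OCH3: C–O–C linkage → ether.
–OH on an sp³ carbon → alcohol (secondary).
–OH on an sp³ carbon → alcohol (secondary).
pendant –OC(=O)CH3: an acyloxy group → ester.
–OH on an sp³ carbon → alcohol (secondary).
pendant –CHO: carbonyl C bonded to C and H → aldehyde.
–C(=O)–O–C with C on the carbonyl side → ester.
pendant –OCH3: C–O–C with sp³ C, no adjacent C=O → ether.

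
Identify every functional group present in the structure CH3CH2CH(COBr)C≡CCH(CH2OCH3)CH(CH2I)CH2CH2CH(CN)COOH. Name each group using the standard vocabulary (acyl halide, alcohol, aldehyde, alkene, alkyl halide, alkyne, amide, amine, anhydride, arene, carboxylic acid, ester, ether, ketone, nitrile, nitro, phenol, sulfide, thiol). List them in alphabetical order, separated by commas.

acyl halide, alkyl halide, alkyne, carboxylic acid, ether, nitrile

Taking each segment in turn:
  CH(COBr): pendant –C(=O)X: carbonyl C bonded to C and halogen → acyl halide.
  C≡C: C≡C triple bond → alkyne.
  CH(CH2OCH3): pendant –CH2OCH3: C–O–C linkage → ether.
  CH(CH2I): pendant –CH2X: halogen on sp³ carbon → alkyl halide.
  CH(CN): pendant –C≡N: nitrile.
  COOH: –COOH: carbonyl C bonded to –OH and C → carboxylic acid (the –OH is not a separate alcohol).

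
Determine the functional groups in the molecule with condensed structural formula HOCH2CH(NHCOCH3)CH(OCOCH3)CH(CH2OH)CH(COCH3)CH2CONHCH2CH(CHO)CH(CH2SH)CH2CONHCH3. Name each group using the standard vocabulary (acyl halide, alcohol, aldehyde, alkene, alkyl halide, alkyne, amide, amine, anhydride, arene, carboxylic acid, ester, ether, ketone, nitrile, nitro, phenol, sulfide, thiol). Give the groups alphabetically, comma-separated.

Reading the structure from left to right:
  HOCH2: HO– on an sp³ carbon → alcohol.
  CH(NHCOCH3): pendant –NHC(=O)CH3: N bonded to a carbonyl → amide (not amine).
  CH(OCOCH3): pendant –OC(=O)CH3: an acyloxy group → ester.
  CH(CH2OH): pendant –CH2OH on an sp³ backbone C → alcohol.
  CH(COCH3): pendant –COCH3: carbonyl C bonded to two carbons → ketone.
  CH2CONHCH2: –C(=O)–N– linkage → amide (the N is not an amine).
  CH(CHO): pendant –CHO: carbonyl C bonded to C and H → aldehyde.
  CH(CH2SH): pendant –CH2SH → thiol.
  CONHCH3: –C(=O)NHCH3: carbonyl C bonded to C and to N → amide (the N is not an amine).

alcohol, aldehyde, amide, ester, ketone, thiol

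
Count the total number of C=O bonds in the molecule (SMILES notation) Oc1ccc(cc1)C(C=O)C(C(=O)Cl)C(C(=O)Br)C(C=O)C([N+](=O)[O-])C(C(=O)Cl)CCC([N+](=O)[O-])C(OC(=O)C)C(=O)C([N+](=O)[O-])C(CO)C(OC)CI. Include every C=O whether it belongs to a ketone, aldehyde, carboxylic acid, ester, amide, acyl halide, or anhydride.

CH(CHO): aldehyde, 1 C=O (running total 1).
CH(COCl): acyl halide, 1 C=O (running total 2).
CH(COBr): acyl halide, 1 C=O (running total 3).
CH(CHO): aldehyde, 1 C=O (running total 4).
CH(COCl): acyl halide, 1 C=O (running total 5).
CH(OCOCH3): ester, 1 C=O (running total 6).
CO: ketone, 1 C=O (running total 7).

7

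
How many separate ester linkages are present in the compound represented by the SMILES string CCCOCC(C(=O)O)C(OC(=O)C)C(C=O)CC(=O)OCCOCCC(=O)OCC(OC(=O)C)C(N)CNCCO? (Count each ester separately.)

C–O–C with sp³ carbons on both sides and no adjacent C=O → ether.
pendant –COOH: carbonyl C bonded to C and –OH → carboxylic acid.
pendant –OC(=O)CH3: an acyloxy group → ester.
pendant –CHO: carbonyl C bonded to C and H → aldehyde.
–C(=O)–O–C with C on the carbonyl side → ester.
C–O–C with sp³ carbons on both sides and no adjacent C=O → ether.
–C(=O)–O–C with C on the carbonyl side → ester.
pendant –OC(=O)CH3: an acyloxy group → ester.
–NH2 on an sp³ carbon with no adjacent C=O → amine.
C–N–C with sp³ carbons and no adjacent C=O → amine (secondary).
–OH on an sp³ carbon → alcohol.
Ester appears at: CH(OCOCH3), CH2COOCH2, CH2COOCH2, CH(OCOCH3) → 4.

4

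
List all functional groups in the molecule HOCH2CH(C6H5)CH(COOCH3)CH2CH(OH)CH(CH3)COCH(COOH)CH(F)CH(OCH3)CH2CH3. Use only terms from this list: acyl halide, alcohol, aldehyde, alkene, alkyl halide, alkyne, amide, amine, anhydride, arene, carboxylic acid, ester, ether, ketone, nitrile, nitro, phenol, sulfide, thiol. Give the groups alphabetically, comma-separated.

Reading the structure from left to right:
  HOCH2: HO– on an sp³ carbon → alcohol.
  CH(C6H5): pendant –C6H5: benzene ring → arene.
  CH(COOCH3): pendant –COOCH3: carbonyl C bonded to C and –OCH3 → ester.
  CH(OH): –OH on an sp³ carbon → alcohol (secondary).
  CO: –C(=O)– with carbon on both sides → ketone.
  CH(COOH): pendant –COOH: carbonyl C bonded to C and –OH → carboxylic acid.
  CH(F): halogen on an sp³ carbon → alkyl halide.
  CH(OCH3): pendant –OCH3: C–O–C with sp³ C, no adjacent C=O → ether.

alcohol, alkyl halide, arene, carboxylic acid, ester, ether, ketone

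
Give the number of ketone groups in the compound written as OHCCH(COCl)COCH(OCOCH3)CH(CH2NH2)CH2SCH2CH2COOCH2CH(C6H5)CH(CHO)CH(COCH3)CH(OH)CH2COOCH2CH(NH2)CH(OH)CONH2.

2

Taking each segment in turn:
  OHC: terminal –CHO: carbonyl C bonded to H and C → aldehyde.
  CH(COCl): pendant –C(=O)X: carbonyl C bonded to C and halogen → acyl halide.
  CO: –C(=O)– with carbon on both sides → ketone.
  CH(OCOCH3): pendant –OC(=O)CH3: an acyloxy group → ester.
  CH(CH2NH2): pendant –CH2NH2: N on sp³ C, no adjacent C=O → amine.
  CH2SCH2: C–S–C linkage → sulfide (thioether).
  CH2COOCH2: –C(=O)–O–C with C on the carbonyl side → ester.
  CH(C6H5): pendant –C6H5: benzene ring → arene.
  CH(CHO): pendant –CHO: carbonyl C bonded to C and H → aldehyde.
  CH(COCH3): pendant –COCH3: carbonyl C bonded to two carbons → ketone.
  CH(OH): –OH on an sp³ carbon → alcohol (secondary).
  CH2COOCH2: –C(=O)–O–C with C on the carbonyl side → ester.
  CH(NH2): –NH2 on an sp³ carbon with no adjacent C=O → amine.
  CH(OH): –OH on an sp³ carbon → alcohol (secondary).
  CONH2: –C(=O)NH2: carbonyl C bonded to C and to N → amide (the N is not a separate amine).
Ketone appears at: CO, CH(COCH3) → 2.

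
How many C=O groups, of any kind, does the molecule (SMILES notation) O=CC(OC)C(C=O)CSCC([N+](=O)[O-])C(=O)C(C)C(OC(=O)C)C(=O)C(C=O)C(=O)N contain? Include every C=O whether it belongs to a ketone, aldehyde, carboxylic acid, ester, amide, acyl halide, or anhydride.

7

OHC: aldehyde, 1 C=O (running total 1).
CH(CHO): aldehyde, 1 C=O (running total 2).
CO: ketone, 1 C=O (running total 3).
CH(OCOCH3): ester, 1 C=O (running total 4).
CO: ketone, 1 C=O (running total 5).
CH(CHO): aldehyde, 1 C=O (running total 6).
CONH2: amide, 1 C=O (running total 7).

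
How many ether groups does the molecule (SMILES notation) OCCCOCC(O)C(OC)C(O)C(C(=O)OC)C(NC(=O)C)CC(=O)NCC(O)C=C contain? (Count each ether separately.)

HO– on an sp³ carbon → alcohol.
C–O–C with sp³ carbons on both sides and no adjacent C=O → ether.
–OH on an sp³ carbon → alcohol (secondary).
pendant –OCH3: C–O–C with sp³ C, no adjacent C=O → ether.
–OH on an sp³ carbon → alcohol (secondary).
pendant –COOCH3: carbonyl C bonded to C and –OCH3 → ester.
pendant –NHC(=O)CH3: N bonded to a carbonyl → amide (not amine).
–C(=O)–N– linkage → amide (the N is not an amine).
–OH on an sp³ carbon → alcohol (secondary).
C=C double bond → alkene.
Ether appears at: CH2OCH2, CH(OCH3) → 2.

2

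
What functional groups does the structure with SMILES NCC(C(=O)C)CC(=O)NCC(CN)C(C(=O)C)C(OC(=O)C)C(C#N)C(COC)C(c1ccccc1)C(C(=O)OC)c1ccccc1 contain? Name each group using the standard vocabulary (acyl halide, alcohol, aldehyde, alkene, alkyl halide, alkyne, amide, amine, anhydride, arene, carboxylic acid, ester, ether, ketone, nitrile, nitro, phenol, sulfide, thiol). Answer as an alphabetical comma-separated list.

amide, amine, arene, ester, ether, ketone, nitrile

Taking each segment in turn:
  H2NCH2: –NH2 on an sp³ carbon with no adjacent C=O → amine.
  CH(COCH3): pendant –COCH3: carbonyl C bonded to two carbons → ketone.
  CH2CONHCH2: –C(=O)–N– linkage → amide (the N is not an amine).
  CH(CH2NH2): pendant –CH2NH2: N on sp³ C, no adjacent C=O → amine.
  CH(COCH3): pendant –COCH3: carbonyl C bonded to two carbons → ketone.
  CH(OCOCH3): pendant –OC(=O)CH3: an acyloxy group → ester.
  CH(CN): pendant –C≡N: nitrile.
  CH(CH2OCH3): pendant –CH2OCH3: C–O–C linkage → ether.
  CH(C6H5): pendant –C6H5: benzene ring → arene.
  CH(COOCH3): pendant –COOCH3: carbonyl C bonded to C and –OCH3 → ester.
  C6H5: –C6H5 phenyl ring → arene.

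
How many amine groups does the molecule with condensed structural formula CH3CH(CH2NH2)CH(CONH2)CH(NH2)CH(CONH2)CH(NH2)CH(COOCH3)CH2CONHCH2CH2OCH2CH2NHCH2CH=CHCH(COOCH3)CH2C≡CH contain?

4

Reading the structure from left to right:
  CH(CH2NH2): pendant –CH2NH2: N on sp³ C, no adjacent C=O → amine.
  CH(CONH2): pendant –CONH2: carbonyl C bonded to C and N → amide.
  CH(NH2): –NH2 on an sp³ carbon with no adjacent C=O → amine.
  CH(CONH2): pendant –CONH2: carbonyl C bonded to C and N → amide.
  CH(NH2): –NH2 on an sp³ carbon with no adjacent C=O → amine.
  CH(COOCH3): pendant –COOCH3: carbonyl C bonded to C and –OCH3 → ester.
  CH2CONHCH2: –C(=O)–N– linkage → amide (the N is not an amine).
  CH2OCH2: C–O–C with sp³ carbons on both sides and no adjacent C=O → ether.
  CH2NHCH2: C–N–C with sp³ carbons and no adjacent C=O → amine (secondary).
  CH=CH: C=C double bond → alkene.
  CH(COOCH3): pendant –COOCH3: carbonyl C bonded to C and –OCH3 → ester.
  C≡CH: C≡C triple bond → alkyne.
Amine appears at: CH(CH2NH2), CH(NH2), CH(NH2), CH2NHCH2 → 4.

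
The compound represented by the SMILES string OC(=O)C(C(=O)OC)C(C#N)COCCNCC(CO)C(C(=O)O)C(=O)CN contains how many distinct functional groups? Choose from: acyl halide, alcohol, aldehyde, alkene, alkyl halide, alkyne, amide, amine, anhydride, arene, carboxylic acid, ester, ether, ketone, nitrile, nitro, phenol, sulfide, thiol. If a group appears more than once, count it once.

Reading the structure from left to right:
  HOOC: –COOH: carbonyl C bonded to –OH and C → carboxylic acid (the –OH is not a separate alcohol).
  CH(COOCH3): pendant –COOCH3: carbonyl C bonded to C and –OCH3 → ester.
  CH(CN): pendant –C≡N: nitrile.
  CH2OCH2: C–O–C with sp³ carbons on both sides and no adjacent C=O → ether.
  CH2NHCH2: C–N–C with sp³ carbons and no adjacent C=O → amine (secondary).
  CH(CH2OH): pendant –CH2OH on an sp³ backbone C → alcohol.
  CH(COOH): pendant –COOH: carbonyl C bonded to C and –OH → carboxylic acid.
  CO: –C(=O)– with carbon on both sides → ketone.
  CH2NH2: –NH2 on an sp³ carbon with no adjacent C=O → amine.
Distinct types present: alcohol, amine, carboxylic acid, ester, ether, ketone, nitrile.

7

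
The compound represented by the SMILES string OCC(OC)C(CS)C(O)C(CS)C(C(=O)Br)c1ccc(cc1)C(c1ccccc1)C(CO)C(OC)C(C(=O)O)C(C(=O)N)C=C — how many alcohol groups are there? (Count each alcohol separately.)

3

Reading the structure from left to right:
  HOCH2: HO– on an sp³ carbon → alcohol.
  CH(OCH3): pendant –OCH3: C–O–C with sp³ C, no adjacent C=O → ether.
  CH(CH2SH): pendant –CH2SH → thiol.
  CH(OH): –OH on an sp³ carbon → alcohol (secondary).
  CH(CH2SH): pendant –CH2SH → thiol.
  CH(COBr): pendant –C(=O)X: carbonyl C bonded to C and halogen → acyl halide.
  C6H4: para-disubstituted benzene ring → arene.
  CH(C6H5): pendant –C6H5: benzene ring → arene.
  CH(CH2OH): pendant –CH2OH on an sp³ backbone C → alcohol.
  CH(OCH3): pendant –OCH3: C–O–C with sp³ C, no adjacent C=O → ether.
  CH(COOH): pendant –COOH: carbonyl C bonded to C and –OH → carboxylic acid.
  CH(CONH2): pendant –CONH2: carbonyl C bonded to C and N → amide.
  CH=CH2: C=C double bond → alkene.
Alcohol appears at: HOCH2, CH(OH), CH(CH2OH) → 3.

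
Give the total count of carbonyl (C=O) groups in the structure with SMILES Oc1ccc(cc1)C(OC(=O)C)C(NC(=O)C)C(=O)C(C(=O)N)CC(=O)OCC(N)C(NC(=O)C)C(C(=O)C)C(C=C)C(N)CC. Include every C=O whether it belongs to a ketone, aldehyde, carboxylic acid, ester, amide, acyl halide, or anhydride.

7

CH(OCOCH3): ester, 1 C=O (running total 1).
CH(NHCOCH3): amide, 1 C=O (running total 2).
CO: ketone, 1 C=O (running total 3).
CH(CONH2): amide, 1 C=O (running total 4).
CH2COOCH2: ester, 1 C=O (running total 5).
CH(NHCOCH3): amide, 1 C=O (running total 6).
CH(COCH3): ketone, 1 C=O (running total 7).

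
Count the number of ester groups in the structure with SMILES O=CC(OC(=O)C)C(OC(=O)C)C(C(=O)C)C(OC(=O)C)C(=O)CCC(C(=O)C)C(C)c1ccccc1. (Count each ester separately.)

terminal –CHO: carbonyl C bonded to H and C → aldehyde.
pendant –OC(=O)CH3: an acyloxy group → ester.
pendant –OC(=O)CH3: an acyloxy group → ester.
pendant –COCH3: carbonyl C bonded to two carbons → ketone.
pendant –OC(=O)CH3: an acyloxy group → ester.
–C(=O)– with carbon on both sides → ketone.
pendant –COCH3: carbonyl C bonded to two carbons → ketone.
–C6H5 phenyl ring → arene.
Ester appears at: CH(OCOCH3), CH(OCOCH3), CH(OCOCH3) → 3.

3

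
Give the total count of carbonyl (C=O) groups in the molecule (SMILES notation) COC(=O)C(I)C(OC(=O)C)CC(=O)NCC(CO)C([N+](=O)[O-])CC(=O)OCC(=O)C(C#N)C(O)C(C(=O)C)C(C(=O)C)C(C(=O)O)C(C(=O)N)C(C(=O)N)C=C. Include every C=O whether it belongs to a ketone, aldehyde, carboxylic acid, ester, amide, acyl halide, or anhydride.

10

CH3OOC: ester, 1 C=O (running total 1).
CH(OCOCH3): ester, 1 C=O (running total 2).
CH2CONHCH2: amide, 1 C=O (running total 3).
CH2COOCH2: ester, 1 C=O (running total 4).
CO: ketone, 1 C=O (running total 5).
CH(COCH3): ketone, 1 C=O (running total 6).
CH(COCH3): ketone, 1 C=O (running total 7).
CH(COOH): carboxylic acid, 1 C=O (running total 8).
CH(CONH2): amide, 1 C=O (running total 9).
CH(CONH2): amide, 1 C=O (running total 10).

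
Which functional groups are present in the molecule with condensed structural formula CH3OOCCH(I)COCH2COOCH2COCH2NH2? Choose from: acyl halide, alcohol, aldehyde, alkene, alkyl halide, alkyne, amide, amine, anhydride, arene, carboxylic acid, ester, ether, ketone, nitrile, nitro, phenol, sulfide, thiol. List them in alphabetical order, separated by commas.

alkyl halide, amine, ester, ketone

Working along the chain:
  CH3OOC: CH3O–C(=O)–: carbonyl C bonded to C and to –OCH3 → ester (not ketone + ether).
  CH(I): halogen on an sp³ carbon → alkyl halide.
  CO: –C(=O)– with carbon on both sides → ketone.
  CH2COOCH2: –C(=O)–O–C with C on the carbonyl side → ester.
  CO: –C(=O)– with carbon on both sides → ketone.
  CH2NH2: –NH2 on an sp³ carbon with no adjacent C=O → amine.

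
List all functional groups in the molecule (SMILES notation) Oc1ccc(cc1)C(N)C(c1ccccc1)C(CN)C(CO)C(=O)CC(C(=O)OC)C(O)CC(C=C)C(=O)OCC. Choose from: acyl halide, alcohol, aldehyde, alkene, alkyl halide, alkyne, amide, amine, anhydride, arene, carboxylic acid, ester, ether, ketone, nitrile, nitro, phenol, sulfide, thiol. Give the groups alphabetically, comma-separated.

Working along the chain:
  HOC6H4: –OH attached directly to an aromatic ring → phenol (not alcohol); the ring itself is an arene.
  CH(NH2): –NH2 on an sp³ carbon with no adjacent C=O → amine.
  CH(C6H5): pendant –C6H5: benzene ring → arene.
  CH(CH2NH2): pendant –CH2NH2: N on sp³ C, no adjacent C=O → amine.
  CH(CH2OH): pendant –CH2OH on an sp³ backbone C → alcohol.
  CO: –C(=O)– with carbon on both sides → ketone.
  CH(COOCH3): pendant –COOCH3: carbonyl C bonded to C and –OCH3 → ester.
  CH(OH): –OH on an sp³ carbon → alcohol (secondary).
  CH(CH=CH2): pendant –CH=CH2: C=C double bond → alkene.
  COOCH2CH3: –C(=O)OCH2CH3: carbonyl C bonded to C and to –OEt → ester.

alcohol, alkene, amine, arene, ester, ketone, phenol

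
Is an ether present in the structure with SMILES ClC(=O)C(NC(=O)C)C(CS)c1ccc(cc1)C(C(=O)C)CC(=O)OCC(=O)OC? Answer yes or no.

no

–C(=O)Cl: carbonyl C bonded to C and to a halogen → acyl halide (not alkyl halide).
pendant –NHC(=O)CH3: N bonded to a carbonyl → amide (not amine).
pendant –CH2SH → thiol.
para-disubstituted benzene ring → arene.
pendant –COCH3: carbonyl C bonded to two carbons → ketone.
–C(=O)–O–C with C on the carbonyl side → ester.
–C(=O)OCH3: carbonyl C bonded to C and to –OCH3 → ester (not ketone + ether).
In each of CH2COOCH2 and COOCH3, the C–O–C oxygen is adjacent to a C=O, so it belongs to an ester, not an ether.
The groups actually present are: acyl halide, amide, arene, ester, ketone, thiol.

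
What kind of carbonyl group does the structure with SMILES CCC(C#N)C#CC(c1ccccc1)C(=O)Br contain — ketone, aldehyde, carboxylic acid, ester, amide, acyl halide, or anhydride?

acyl halide

The carbonyl is in the COBr segment: –C(=O)Br: carbonyl C bonded to C and to a halogen → acyl halide (not alkyl halide).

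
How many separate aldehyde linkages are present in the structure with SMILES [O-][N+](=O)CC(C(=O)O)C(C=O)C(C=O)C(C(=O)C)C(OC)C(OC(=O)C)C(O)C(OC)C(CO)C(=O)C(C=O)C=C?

3

Working along the chain:
  O2NCH2: –NO2 on carbon → nitro group.
  CH(COOH): pendant –COOH: carbonyl C bonded to C and –OH → carboxylic acid.
  CH(CHO): pendant –CHO: carbonyl C bonded to C and H → aldehyde.
  CH(CHO): pendant –CHO: carbonyl C bonded to C and H → aldehyde.
  CH(COCH3): pendant –COCH3: carbonyl C bonded to two carbons → ketone.
  CH(OCH3): pendant –OCH3: C–O–C with sp³ C, no adjacent C=O → ether.
  CH(OCOCH3): pendant –OC(=O)CH3: an acyloxy group → ester.
  CH(OH): –OH on an sp³ carbon → alcohol (secondary).
  CH(OCH3): pendant –OCH3: C–O–C with sp³ C, no adjacent C=O → ether.
  CH(CH2OH): pendant –CH2OH on an sp³ backbone C → alcohol.
  CO: –C(=O)– with carbon on both sides → ketone.
  CH(CHO): pendant –CHO: carbonyl C bonded to C and H → aldehyde.
  CH=CH2: C=C double bond → alkene.
Aldehyde appears at: CH(CHO), CH(CHO), CH(CHO) → 3.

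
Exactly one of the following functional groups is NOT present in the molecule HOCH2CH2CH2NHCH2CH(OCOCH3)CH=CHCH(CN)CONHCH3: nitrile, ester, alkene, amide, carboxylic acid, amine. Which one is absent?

ester: present (CH(OCOCH3) — pendant –OC(=O)CH3: an acyloxy group → ester).
alkene: present (CH=CH — C=C double bond → alkene).
nitrile: present (CH(CN) — pendant –C≡N: nitrile).
amine: present (CH2NHCH2 — C–N–C with sp³ carbons and no adjacent C=O → amine (secondary)).
amide: present (CONHCH3 — –C(=O)NHCH3: carbonyl C bonded to C and to N → amide (the N is not an amine)).
carboxylic acid: absent. In CH(OCOCH3), the acyl oxygen is bonded to carbon (–O–C), not to H, so this is an ester. In CONHCH3, the carbonyl is bonded to nitrogen, not to –OH; that is an amide.

carboxylic acid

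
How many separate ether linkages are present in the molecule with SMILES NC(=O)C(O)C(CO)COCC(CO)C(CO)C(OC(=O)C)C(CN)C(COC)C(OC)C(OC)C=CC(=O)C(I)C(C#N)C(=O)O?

4

Reading the structure from left to right:
  H2NCO: –C(=O)NH2: carbonyl C bonded to C and to N → amide (the N is not a separate amine).
  CH(OH): –OH on an sp³ carbon → alcohol (secondary).
  CH(CH2OH): pendant –CH2OH on an sp³ backbone C → alcohol.
  CH2OCH2: C–O–C with sp³ carbons on both sides and no adjacent C=O → ether.
  CH(CH2OH): pendant –CH2OH on an sp³ backbone C → alcohol.
  CH(CH2OH): pendant –CH2OH on an sp³ backbone C → alcohol.
  CH(OCOCH3): pendant –OC(=O)CH3: an acyloxy group → ester.
  CH(CH2NH2): pendant –CH2NH2: N on sp³ C, no adjacent C=O → amine.
  CH(CH2OCH3): pendant –CH2OCH3: C–O–C linkage → ether.
  CH(OCH3): pendant –OCH3: C–O–C with sp³ C, no adjacent C=O → ether.
  CH(OCH3): pendant –OCH3: C–O–C with sp³ C, no adjacent C=O → ether.
  CH=CH: C=C double bond → alkene.
  CO: –C(=O)– with carbon on both sides → ketone.
  CH(I): halogen on an sp³ carbon → alkyl halide.
  CH(CN): pendant –C≡N: nitrile.
  COOH: –COOH: carbonyl C bonded to –OH and C → carboxylic acid (the –OH is not a separate alcohol).
Ether appears at: CH2OCH2, CH(CH2OCH3), CH(OCH3), CH(OCH3) → 4.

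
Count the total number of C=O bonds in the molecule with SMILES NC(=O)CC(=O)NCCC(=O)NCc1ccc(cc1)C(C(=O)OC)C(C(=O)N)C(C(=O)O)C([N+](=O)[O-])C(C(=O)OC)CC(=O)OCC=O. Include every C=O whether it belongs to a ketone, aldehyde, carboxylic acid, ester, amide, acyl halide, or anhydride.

H2NCO: amide, 1 C=O (running total 1).
CH2CONHCH2: amide, 1 C=O (running total 2).
CH2CONHCH2: amide, 1 C=O (running total 3).
CH(COOCH3): ester, 1 C=O (running total 4).
CH(CONH2): amide, 1 C=O (running total 5).
CH(COOH): carboxylic acid, 1 C=O (running total 6).
CH(COOCH3): ester, 1 C=O (running total 7).
CH2COOCH2: ester, 1 C=O (running total 8).
CHO: aldehyde, 1 C=O (running total 9).

9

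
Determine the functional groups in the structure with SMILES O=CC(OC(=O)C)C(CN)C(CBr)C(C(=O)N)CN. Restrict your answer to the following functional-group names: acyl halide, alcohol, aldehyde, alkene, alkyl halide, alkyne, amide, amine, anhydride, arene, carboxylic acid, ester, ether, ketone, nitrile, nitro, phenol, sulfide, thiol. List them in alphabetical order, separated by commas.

terminal –CHO: carbonyl C bonded to H and C → aldehyde.
pendant –OC(=O)CH3: an acyloxy group → ester.
pendant –CH2NH2: N on sp³ C, no adjacent C=O → amine.
pendant –CH2X: halogen on sp³ carbon → alkyl halide.
pendant –CONH2: carbonyl C bonded to C and N → amide.
–NH2 on an sp³ carbon with no adjacent C=O → amine.

aldehyde, alkyl halide, amide, amine, ester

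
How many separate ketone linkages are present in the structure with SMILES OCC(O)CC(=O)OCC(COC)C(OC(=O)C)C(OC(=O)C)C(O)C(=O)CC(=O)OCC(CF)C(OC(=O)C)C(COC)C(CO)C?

Taking each segment in turn:
  HOCH2: HO– on an sp³ carbon → alcohol.
  CH(OH): –OH on an sp³ carbon → alcohol (secondary).
  CH2COOCH2: –C(=O)–O–C with C on the carbonyl side → ester.
  CH(CH2OCH3): pendant –CH2OCH3: C–O–C linkage → ether.
  CH(OCOCH3): pendant –OC(=O)CH3: an acyloxy group → ester.
  CH(OCOCH3): pendant –OC(=O)CH3: an acyloxy group → ester.
  CH(OH): –OH on an sp³ carbon → alcohol (secondary).
  CO: –C(=O)– with carbon on both sides → ketone.
  CH2COOCH2: –C(=O)–O–C with C on the carbonyl side → ester.
  CH(CH2F): pendant –CH2X: halogen on sp³ carbon → alkyl halide.
  CH(OCOCH3): pendant –OC(=O)CH3: an acyloxy group → ester.
  CH(CH2OCH3): pendant –CH2OCH3: C–O–C linkage → ether.
  CH(CH2OH): pendant –CH2OH on an sp³ backbone C → alcohol.
Ketone appears at: CO → 1.

1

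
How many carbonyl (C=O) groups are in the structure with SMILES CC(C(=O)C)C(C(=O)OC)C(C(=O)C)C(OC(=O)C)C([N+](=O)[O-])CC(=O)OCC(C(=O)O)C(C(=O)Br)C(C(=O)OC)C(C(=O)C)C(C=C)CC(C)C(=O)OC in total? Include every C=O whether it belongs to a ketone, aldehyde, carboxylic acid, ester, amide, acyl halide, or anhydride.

10

CH(COCH3): ketone, 1 C=O (running total 1).
CH(COOCH3): ester, 1 C=O (running total 2).
CH(COCH3): ketone, 1 C=O (running total 3).
CH(OCOCH3): ester, 1 C=O (running total 4).
CH2COOCH2: ester, 1 C=O (running total 5).
CH(COOH): carboxylic acid, 1 C=O (running total 6).
CH(COBr): acyl halide, 1 C=O (running total 7).
CH(COOCH3): ester, 1 C=O (running total 8).
CH(COCH3): ketone, 1 C=O (running total 9).
COOCH3: ester, 1 C=O (running total 10).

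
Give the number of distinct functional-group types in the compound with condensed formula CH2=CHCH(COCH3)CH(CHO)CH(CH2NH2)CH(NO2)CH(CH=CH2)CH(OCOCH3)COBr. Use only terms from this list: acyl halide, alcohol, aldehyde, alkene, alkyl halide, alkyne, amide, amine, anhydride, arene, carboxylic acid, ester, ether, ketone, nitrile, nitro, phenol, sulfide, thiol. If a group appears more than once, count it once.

Reading the structure from left to right:
  CH2=CH: C=C double bond → alkene.
  CH(COCH3): pendant –COCH3: carbonyl C bonded to two carbons → ketone.
  CH(CHO): pendant –CHO: carbonyl C bonded to C and H → aldehyde.
  CH(CH2NH2): pendant –CH2NH2: N on sp³ C, no adjacent C=O → amine.
  CH(NO2): –NO2 on an sp³ carbon → nitro (the N=O is not a carbonyl).
  CH(CH=CH2): pendant –CH=CH2: C=C double bond → alkene.
  CH(OCOCH3): pendant –OC(=O)CH3: an acyloxy group → ester.
  COBr: –C(=O)Br: carbonyl C bonded to C and to a halogen → acyl halide (not alkyl halide).
Distinct types present: acyl halide, aldehyde, alkene, amine, ester, ketone, nitro.

7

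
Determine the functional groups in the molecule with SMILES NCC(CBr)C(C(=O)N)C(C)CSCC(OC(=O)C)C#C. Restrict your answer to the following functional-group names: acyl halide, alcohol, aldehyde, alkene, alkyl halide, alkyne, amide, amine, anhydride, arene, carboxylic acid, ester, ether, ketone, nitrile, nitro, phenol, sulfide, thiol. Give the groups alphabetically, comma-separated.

–NH2 on an sp³ carbon with no adjacent C=O → amine.
pendant –CH2X: halogen on sp³ carbon → alkyl halide.
pendant –CONH2: carbonyl C bonded to C and N → amide.
C–S–C linkage → sulfide (thioether).
pendant –OC(=O)CH3: an acyloxy group → ester.
C≡C triple bond → alkyne.

alkyl halide, alkyne, amide, amine, ester, sulfide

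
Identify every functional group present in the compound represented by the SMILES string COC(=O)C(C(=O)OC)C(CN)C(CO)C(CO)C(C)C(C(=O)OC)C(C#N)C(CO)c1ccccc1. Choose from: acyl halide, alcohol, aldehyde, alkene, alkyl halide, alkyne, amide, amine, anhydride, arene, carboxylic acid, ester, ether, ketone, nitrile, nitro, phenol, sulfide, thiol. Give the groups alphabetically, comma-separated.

Working along the chain:
  CH3OOC: CH3O–C(=O)–: carbonyl C bonded to C and to –OCH3 → ester (not ketone + ether).
  CH(COOCH3): pendant –COOCH3: carbonyl C bonded to C and –OCH3 → ester.
  CH(CH2NH2): pendant –CH2NH2: N on sp³ C, no adjacent C=O → amine.
  CH(CH2OH): pendant –CH2OH on an sp³ backbone C → alcohol.
  CH(CH2OH): pendant –CH2OH on an sp³ backbone C → alcohol.
  CH(COOCH3): pendant –COOCH3: carbonyl C bonded to C and –OCH3 → ester.
  CH(CN): pendant –C≡N: nitrile.
  CH(CH2OH): pendant –CH2OH on an sp³ backbone C → alcohol.
  C6H5: –C6H5 phenyl ring → arene.

alcohol, amine, arene, ester, nitrile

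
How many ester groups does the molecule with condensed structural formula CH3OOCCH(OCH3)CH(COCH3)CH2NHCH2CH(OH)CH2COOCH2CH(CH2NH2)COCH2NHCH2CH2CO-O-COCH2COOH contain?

2

CH3O–C(=O)–: carbonyl C bonded to C and to –OCH3 → ester (not ketone + ether).
pendant –OCH3: C–O–C with sp³ C, no adjacent C=O → ether.
pendant –COCH3: carbonyl C bonded to two carbons → ketone.
C–N–C with sp³ carbons and no adjacent C=O → amine (secondary).
–OH on an sp³ carbon → alcohol (secondary).
–C(=O)–O–C with C on the carbonyl side → ester.
pendant –CH2NH2: N on sp³ C, no adjacent C=O → amine.
–C(=O)– with carbon on both sides → ketone.
C–N–C with sp³ carbons and no adjacent C=O → amine (secondary).
two acyl groups sharing one oxygen, –C(=O)–O–C(=O)– → anhydride.
–COOH: carbonyl C bonded to –OH and C → carboxylic acid (the –OH is not a separate alcohol).
Ester appears at: CH3OOC, CH2COOCH2 → 2.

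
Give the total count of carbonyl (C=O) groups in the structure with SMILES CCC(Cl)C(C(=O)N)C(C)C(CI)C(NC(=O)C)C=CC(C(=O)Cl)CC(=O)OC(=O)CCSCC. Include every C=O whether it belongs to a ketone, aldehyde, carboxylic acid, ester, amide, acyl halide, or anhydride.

5

CH(CONH2): amide, 1 C=O (running total 1).
CH(NHCOCH3): amide, 1 C=O (running total 2).
CH(COCl): acyl halide, 1 C=O (running total 3).
CH2CO-O-COCH2: anhydride, 2 C=O (running total 5).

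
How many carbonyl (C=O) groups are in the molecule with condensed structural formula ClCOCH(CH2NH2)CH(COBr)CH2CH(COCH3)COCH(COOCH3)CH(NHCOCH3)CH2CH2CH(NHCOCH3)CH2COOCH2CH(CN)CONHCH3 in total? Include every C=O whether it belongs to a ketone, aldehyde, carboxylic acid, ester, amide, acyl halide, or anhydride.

ClCO: acyl halide, 1 C=O (running total 1).
CH(COBr): acyl halide, 1 C=O (running total 2).
CH(COCH3): ketone, 1 C=O (running total 3).
CO: ketone, 1 C=O (running total 4).
CH(COOCH3): ester, 1 C=O (running total 5).
CH(NHCOCH3): amide, 1 C=O (running total 6).
CH(NHCOCH3): amide, 1 C=O (running total 7).
CH2COOCH2: ester, 1 C=O (running total 8).
CONHCH3: amide, 1 C=O (running total 9).

9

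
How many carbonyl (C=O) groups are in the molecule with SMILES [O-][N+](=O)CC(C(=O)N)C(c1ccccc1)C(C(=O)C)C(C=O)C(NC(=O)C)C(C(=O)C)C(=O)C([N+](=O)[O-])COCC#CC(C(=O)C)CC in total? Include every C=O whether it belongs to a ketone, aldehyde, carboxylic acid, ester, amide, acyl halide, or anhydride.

CH(CONH2): amide, 1 C=O (running total 1).
CH(COCH3): ketone, 1 C=O (running total 2).
CH(CHO): aldehyde, 1 C=O (running total 3).
CH(NHCOCH3): amide, 1 C=O (running total 4).
CH(COCH3): ketone, 1 C=O (running total 5).
CO: ketone, 1 C=O (running total 6).
CH(COCH3): ketone, 1 C=O (running total 7).

7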